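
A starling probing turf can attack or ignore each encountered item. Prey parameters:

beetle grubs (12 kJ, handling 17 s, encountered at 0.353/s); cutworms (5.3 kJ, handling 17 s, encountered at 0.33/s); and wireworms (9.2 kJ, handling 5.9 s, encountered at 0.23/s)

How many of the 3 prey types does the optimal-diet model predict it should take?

Rank by E/h (kJ/s): wireworms 1.56, beetle grubs 0.706, cutworms 0.312. Include each in turn until the next type's E/h falls below the running intake rate.
Rate on top 1: 0.8978. beetle grubs: 0.706 < 0.8978 → exclude; stop.
Optimal diet: wireworms — 1 of 3 types.

1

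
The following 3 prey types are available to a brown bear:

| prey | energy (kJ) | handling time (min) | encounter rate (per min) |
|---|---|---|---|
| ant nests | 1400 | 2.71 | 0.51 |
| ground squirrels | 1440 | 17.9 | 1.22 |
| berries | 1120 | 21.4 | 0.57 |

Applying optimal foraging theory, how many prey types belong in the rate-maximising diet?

Profitabilities (E/h, kJ/min): ant nests 517, ground squirrels 80.4, berries 52.3. Add prey in this order while the next type's profitability exceeds the intake rate on those already taken.
Rate on top 1: 299.7. ground squirrels: 80.4 < 299.7 → exclude; stop.
Optimal diet: ant nests — 1 of 3 types.

1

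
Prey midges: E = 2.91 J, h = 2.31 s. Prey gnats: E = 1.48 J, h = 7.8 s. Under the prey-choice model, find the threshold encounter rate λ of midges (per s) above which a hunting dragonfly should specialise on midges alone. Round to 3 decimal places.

Drop gnats once their profitability E₂/h₂ falls below the rate achievable on midges alone: E₂/h₂ = λE₁/(1 + λh₁).
Solve for λ: λE₁h₂ = E₂(1 + λh₁) → λ(E₁h₂ − E₂h₁) = E₂ → λ = E₂/(E₁h₂ − E₂h₁).
λ = 1.48/(2.91×7.8 − 1.48×2.31) = 1.48/19.28 = 0.07677 per s.

0.077 per s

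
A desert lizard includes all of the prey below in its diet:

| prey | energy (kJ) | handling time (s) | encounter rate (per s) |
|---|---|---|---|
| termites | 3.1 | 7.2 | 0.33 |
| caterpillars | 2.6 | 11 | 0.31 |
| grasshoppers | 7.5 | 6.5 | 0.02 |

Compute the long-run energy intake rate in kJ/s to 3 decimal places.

R = Σλ_iE_i / (1 + Σλ_ih_i)
Numerator: 0.33×3.1 + 0.31×2.6 + 0.02×7.5 = 1.979
Denominator: 1 + 0.33×7.2 + 0.31×11 + 0.02×6.5 = 6.916
R = 1.979/6.916 = 0.2861 kJ/s

0.286 kJ/s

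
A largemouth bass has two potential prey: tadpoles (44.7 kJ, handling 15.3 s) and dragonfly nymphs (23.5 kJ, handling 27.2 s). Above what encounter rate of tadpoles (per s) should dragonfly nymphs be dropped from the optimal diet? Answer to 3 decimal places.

0.027 per s

The zero-one rule: include dragonfly nymphs iff E₂/h₂ > λE₁/(1+λh₁). Equality gives the switch point.
λE₁h₂ = E₂ + λE₂h₁ ⇒ λ = E₂/(E₁h₂ − E₂h₁) = 23.5/(1216 − 359.6) = 0.02744 per s.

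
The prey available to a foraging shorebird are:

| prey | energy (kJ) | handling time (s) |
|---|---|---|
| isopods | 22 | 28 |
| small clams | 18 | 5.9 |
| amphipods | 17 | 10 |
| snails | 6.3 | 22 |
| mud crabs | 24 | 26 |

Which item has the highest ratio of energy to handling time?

small clams

In descending order of E/h:
small clams: 18/5.9 = 3.05 kJ/s
amphipods: 17/10 = 1.7 kJ/s
mud crabs: 24/26 = 0.923 kJ/s
isopods: 22/28 = 0.786 kJ/s
snails: 6.3/22 = 0.286 kJ/s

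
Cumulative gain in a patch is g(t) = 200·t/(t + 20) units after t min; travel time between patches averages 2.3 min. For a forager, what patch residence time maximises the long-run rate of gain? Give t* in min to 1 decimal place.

6.8 min

By the marginal value theorem, leave when the instantaneous gain rate g'(t) equals the habitat-wide average g(t)/(T + t).
g'(t) = 200·20/(t + 20)². Setting 200·20/(t+20)² = 200t/[(t+20)(2.3+t)] gives 20(2.3+t) = t(t+20), so t² = 20×2.3 = 46.
t* = √46 = 6.782 min.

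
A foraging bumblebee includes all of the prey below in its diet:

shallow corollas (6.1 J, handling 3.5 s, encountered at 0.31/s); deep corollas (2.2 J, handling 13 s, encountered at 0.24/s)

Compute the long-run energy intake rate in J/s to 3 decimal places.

R = Σλ_iE_i / (1 + Σλ_ih_i)
Numerator: 0.31×6.1 + 0.24×2.2 = 2.419
Denominator: 1 + 0.31×3.5 + 0.24×13 = 5.205
R = 2.419/5.205 = 0.4647 J/s

0.465 J/s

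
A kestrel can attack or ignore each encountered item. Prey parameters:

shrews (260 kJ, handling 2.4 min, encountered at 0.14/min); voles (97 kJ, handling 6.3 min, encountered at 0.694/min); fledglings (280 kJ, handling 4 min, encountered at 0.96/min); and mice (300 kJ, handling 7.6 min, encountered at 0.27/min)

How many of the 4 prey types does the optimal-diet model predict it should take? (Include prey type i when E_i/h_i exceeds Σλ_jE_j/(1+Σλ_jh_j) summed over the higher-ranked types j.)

2

Profitabilities (E/h, kJ/min): shrews 108, fledglings 70, mice 39.5, voles 15.4. Add prey in this order while the next type's profitability exceeds the intake rate on those already taken.
Rate on top 1: 27.25. fledglings: 70 > 27.25 → include.
Rate on top 2: 58.96. mice: 39.5 < 58.96 → exclude; stop.
Optimal diet: shrews, fledglings — 2 of 4 types.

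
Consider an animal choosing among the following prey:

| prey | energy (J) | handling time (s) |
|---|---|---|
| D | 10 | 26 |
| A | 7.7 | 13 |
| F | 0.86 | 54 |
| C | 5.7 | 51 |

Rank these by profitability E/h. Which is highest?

In descending order of E/h:
A: 7.7/13 = 0.592 J/s
D: 10/26 = 0.385 J/s
C: 5.7/51 = 0.112 J/s
F: 0.86/54 = 0.0159 J/s

A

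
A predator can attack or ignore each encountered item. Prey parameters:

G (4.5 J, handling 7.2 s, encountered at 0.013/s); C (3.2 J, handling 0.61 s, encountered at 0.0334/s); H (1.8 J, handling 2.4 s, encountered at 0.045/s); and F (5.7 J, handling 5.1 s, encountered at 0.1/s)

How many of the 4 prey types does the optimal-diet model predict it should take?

Rank by E/h (J/s): C 5.25, F 1.12, H 0.75, G 0.625. Include each in turn until the next type's E/h falls below the running intake rate.
Rate on top 1: 0.1047. F: 1.12 > 0.1047 → include.
Rate on top 2: 0.4423. H: 0.75 > 0.4423 → include.
Rate on top 3: 0.4626. G: 0.625 > 0.4626 → include.
Optimal diet: C, F, H, G — 4 of 4 types.

4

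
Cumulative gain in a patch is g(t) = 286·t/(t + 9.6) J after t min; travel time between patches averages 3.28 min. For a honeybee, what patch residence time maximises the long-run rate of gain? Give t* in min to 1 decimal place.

5.6 min

Maximise g(t)/(T+t): set derivative to zero → g'(t)(T+t) = g(t).
g'(t) = 286·9.6/(t + 9.6)². Setting 286·9.6/(t+9.6)² = 286t/[(t+9.6)(3.28+t)] gives 9.6(3.28+t) = t(t+9.6), so t² = 9.6×3.28 = 31.49.
t* = √31.49 = 5.611 min.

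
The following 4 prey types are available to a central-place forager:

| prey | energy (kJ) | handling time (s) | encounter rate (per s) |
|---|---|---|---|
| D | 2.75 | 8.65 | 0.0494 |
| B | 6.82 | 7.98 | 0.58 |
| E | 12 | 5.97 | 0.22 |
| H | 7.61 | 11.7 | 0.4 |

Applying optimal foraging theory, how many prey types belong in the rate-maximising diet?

1

Rank by E/h (kJ/s): E 2.01, B 0.855, H 0.65, D 0.318. Include each in turn until the next type's E/h falls below the running intake rate.
Rate on top 1: 1.141. B: 0.855 < 1.141 → exclude; stop.
Optimal diet: E — 1 of 4 types.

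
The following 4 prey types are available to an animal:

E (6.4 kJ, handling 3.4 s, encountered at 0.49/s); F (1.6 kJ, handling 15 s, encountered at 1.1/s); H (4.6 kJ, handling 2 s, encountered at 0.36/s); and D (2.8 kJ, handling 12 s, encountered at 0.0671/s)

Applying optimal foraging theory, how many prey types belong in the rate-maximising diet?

2

Profitabilities (E/h, kJ/s): H 2.3, E 1.88, D 0.233, F 0.107. Add prey in this order while the next type's profitability exceeds the intake rate on those already taken.
Rate on top 1: 0.9628. E: 1.88 > 0.9628 → include.
Rate on top 2: 1.415. D: 0.233 < 1.415 → exclude; stop.
Optimal diet: H, E — 2 of 4 types.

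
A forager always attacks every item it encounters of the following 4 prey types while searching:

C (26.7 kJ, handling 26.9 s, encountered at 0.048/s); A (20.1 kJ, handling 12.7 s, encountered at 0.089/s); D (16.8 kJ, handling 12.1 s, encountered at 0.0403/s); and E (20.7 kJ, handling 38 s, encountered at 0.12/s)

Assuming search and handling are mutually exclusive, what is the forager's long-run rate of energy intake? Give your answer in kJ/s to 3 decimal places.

R = (0.048×26.7 + 0.089×20.1 + 0.0403×16.8 + 0.12×20.7) / (1 + 0.048×26.9 + 0.089×12.7 + 0.0403×12.1 + 0.12×38) = 6.232/8.469 = 0.7358 kJ/s.

0.736 kJ/s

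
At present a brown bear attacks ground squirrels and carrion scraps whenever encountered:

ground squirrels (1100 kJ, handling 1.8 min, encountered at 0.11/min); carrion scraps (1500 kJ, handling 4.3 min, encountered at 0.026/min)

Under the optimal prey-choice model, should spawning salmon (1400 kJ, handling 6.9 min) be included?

Intake rate on the current diet: R = (0.11×1100 + 0.026×1500) / (1 + 0.11×1.8 + 0.026×4.3) = 160/1.31 = 122.2 kJ/min.
spawning salmon: E/h = 1400/6.9 = 202.9 kJ/min.
202.9 > 122.2, so adding spawning salmon raises the average — include it.

Yes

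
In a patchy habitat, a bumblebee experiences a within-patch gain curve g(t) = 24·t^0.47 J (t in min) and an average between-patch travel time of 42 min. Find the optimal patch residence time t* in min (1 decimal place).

37.2 min

Optimal t* satisfies g'(t*) = g(t*)/(T + t*).
g'(t) = 0.47·24·t^-0.53. Setting 0.47·24·t^-0.53 = 24·t^0.47/(42+t) gives 0.47(42+t) = t, so 0.53·t = 0.47×42.
t* = 0.47×42/0.53 = 37.25 min.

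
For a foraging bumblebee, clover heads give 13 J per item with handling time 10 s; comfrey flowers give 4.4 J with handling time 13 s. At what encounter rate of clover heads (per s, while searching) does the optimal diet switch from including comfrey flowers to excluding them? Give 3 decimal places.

0.035 per s

At the threshold, the rate on clover heads alone equals the profitability of comfrey flowers: λ·13/(1 + λ·10) = 4.4/13 = 0.3385.
Rearranging, λ(13 − 0.3385×10) = 0.3385, so λ = 0.3385/9.615 = 0.0352 per s.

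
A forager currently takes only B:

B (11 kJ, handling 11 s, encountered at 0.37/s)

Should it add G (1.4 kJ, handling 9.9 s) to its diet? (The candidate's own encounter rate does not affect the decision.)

Intake rate on the current diet: R = (0.37×11) / (1 + 0.37×11) = 4.07/5.07 = 0.8028 kJ/s.
Profitability of G: 1.4/9.9 = 0.1414 kJ/s.
Since 0.1414 < R, time spent handling G is better spent searching.

No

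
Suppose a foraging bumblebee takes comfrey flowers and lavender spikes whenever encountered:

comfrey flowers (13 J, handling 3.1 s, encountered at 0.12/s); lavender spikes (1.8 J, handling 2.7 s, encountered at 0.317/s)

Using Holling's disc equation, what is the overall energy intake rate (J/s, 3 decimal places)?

Energy encountered per unit search time: 0.12×13 + 0.317×1.8 = 2.131 J/s.
Handling time per unit search time: 0.12×3.1 + 0.317×2.7 = 1.228.
Rate = 2.131/(1 + 1.228) = 0.9563 J/s.

0.956 J/s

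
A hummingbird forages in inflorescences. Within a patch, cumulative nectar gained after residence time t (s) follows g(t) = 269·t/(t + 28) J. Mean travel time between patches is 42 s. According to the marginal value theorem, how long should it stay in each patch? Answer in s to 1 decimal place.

34.3 s

Maximise g(t)/(T+t): set derivative to zero → g'(t)(T+t) = g(t).
g'(t) = 269·28/(t + 28)². Setting 269·28/(t+28)² = 269t/[(t+28)(42+t)] gives 28(42+t) = t(t+28), so t² = 28×42 = 1176.
t* = √1176 = 34.29 s.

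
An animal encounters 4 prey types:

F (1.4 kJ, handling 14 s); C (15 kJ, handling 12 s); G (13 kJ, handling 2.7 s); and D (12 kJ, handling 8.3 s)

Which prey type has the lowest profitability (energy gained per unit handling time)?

In descending order of E/h:
G: 13/2.7 = 4.81 kJ/s
D: 12/8.3 = 1.45 kJ/s
C: 15/12 = 1.25 kJ/s
F: 1.4/14 = 0.1 kJ/s

F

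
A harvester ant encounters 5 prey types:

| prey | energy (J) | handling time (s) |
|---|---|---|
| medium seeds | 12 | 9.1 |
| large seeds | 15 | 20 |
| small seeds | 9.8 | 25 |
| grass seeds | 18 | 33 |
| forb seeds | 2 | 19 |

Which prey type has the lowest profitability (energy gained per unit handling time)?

In descending order of E/h:
medium seeds: 12/9.1 = 1.32 J/s
large seeds: 15/20 = 0.75 J/s
grass seeds: 18/33 = 0.545 J/s
small seeds: 9.8/25 = 0.392 J/s
forb seeds: 2/19 = 0.105 J/s

forb seeds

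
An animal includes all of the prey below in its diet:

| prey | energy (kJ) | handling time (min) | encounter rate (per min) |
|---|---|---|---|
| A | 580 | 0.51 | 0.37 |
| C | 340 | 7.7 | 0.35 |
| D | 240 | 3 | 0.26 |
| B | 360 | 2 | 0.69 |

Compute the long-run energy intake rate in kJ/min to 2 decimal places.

R = Σλ_iE_i / (1 + Σλ_ih_i)
Numerator: 0.37×580 + 0.35×340 + 0.26×240 + 0.69×360 = 644.4
Denominator: 1 + 0.37×0.51 + 0.35×7.7 + 0.26×3 + 0.69×2 = 6.044
R = 644.4/6.044 = 106.6 kJ/min

106.62 kJ/min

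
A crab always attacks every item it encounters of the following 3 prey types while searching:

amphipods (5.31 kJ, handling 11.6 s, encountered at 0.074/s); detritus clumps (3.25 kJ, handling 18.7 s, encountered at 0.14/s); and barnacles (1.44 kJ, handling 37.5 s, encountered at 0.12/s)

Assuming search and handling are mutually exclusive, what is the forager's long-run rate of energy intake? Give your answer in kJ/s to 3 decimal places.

0.114 kJ/s

R = Σλ_iE_i / (1 + Σλ_ih_i)
Numerator: 0.074×5.31 + 0.14×3.25 + 0.12×1.44 = 1.021
Denominator: 1 + 0.074×11.6 + 0.14×18.7 + 0.12×37.5 = 8.976
R = 1.021/8.976 = 0.1137 kJ/s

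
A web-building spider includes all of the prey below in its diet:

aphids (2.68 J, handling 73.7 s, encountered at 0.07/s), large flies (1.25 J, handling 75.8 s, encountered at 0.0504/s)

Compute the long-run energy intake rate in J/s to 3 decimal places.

0.025 J/s

R = Σλ_iE_i / (1 + Σλ_ih_i)
Numerator: 0.07×2.68 + 0.0504×1.25 = 0.2506
Denominator: 1 + 0.07×73.7 + 0.0504×75.8 = 9.979
R = 0.2506/9.979 = 0.02511 J/s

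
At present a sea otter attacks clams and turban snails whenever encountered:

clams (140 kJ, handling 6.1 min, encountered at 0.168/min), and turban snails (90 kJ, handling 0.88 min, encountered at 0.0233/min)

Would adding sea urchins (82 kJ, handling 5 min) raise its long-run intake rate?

Current rate: (0.168×140 + 0.0233×90)/(1 + 0.168×6.1 + 0.0233×0.88) = 12.52 kJ/min.
Profitability of sea urchins: 82/5 = 16.4 kJ/min.
16.4 > 12.52, so adding sea urchins raises the average — include it.

Yes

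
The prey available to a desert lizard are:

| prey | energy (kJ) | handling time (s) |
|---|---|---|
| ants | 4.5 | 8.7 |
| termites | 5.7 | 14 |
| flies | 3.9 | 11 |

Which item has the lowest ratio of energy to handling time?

In descending order of E/h:
ants: 4.5/8.7 = 0.517 kJ/s
termites: 5.7/14 = 0.407 kJ/s
flies: 3.9/11 = 0.355 kJ/s

flies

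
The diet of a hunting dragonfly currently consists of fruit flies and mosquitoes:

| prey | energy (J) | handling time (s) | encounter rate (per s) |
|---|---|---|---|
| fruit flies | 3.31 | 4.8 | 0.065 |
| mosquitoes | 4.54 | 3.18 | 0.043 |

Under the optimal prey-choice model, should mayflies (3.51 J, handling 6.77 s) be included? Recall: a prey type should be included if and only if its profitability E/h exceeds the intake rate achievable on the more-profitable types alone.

Intake rate on the current diet: R = (0.065×3.31 + 0.043×4.54) / (1 + 0.065×4.8 + 0.043×3.18) = 0.4104/1.449 = 0.2833 J/s.
Profitability of mayflies: 3.51/6.77 = 0.5185 J/s.
0.5185 > 0.2833, so adding mayflies raises the average — include it.

Yes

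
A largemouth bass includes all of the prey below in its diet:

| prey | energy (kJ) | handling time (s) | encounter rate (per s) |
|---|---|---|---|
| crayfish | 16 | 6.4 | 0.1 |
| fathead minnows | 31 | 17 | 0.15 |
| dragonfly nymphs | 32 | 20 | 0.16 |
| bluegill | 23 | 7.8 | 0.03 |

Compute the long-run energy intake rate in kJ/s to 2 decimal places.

R = (0.1×16 + 0.15×31 + 0.16×32 + 0.03×23) / (1 + 0.1×6.4 + 0.15×17 + 0.16×20 + 0.03×7.8) = 12.06/7.624 = 1.582 kJ/s.

1.58 kJ/s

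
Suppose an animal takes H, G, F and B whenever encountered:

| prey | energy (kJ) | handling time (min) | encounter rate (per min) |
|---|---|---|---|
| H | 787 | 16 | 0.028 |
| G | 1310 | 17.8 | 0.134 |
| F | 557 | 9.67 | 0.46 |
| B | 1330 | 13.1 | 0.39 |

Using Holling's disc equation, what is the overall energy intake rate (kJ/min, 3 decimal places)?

72.626 kJ/min

Energy encountered per unit search time: 0.028×787 + 0.134×1310 + 0.46×557 + 0.39×1330 = 972.5 kJ/min.
Handling time per unit search time: 0.028×16 + 0.134×17.8 + 0.46×9.67 + 0.39×13.1 = 12.39.
Rate = 972.5/(1 + 12.39) = 72.63 kJ/min.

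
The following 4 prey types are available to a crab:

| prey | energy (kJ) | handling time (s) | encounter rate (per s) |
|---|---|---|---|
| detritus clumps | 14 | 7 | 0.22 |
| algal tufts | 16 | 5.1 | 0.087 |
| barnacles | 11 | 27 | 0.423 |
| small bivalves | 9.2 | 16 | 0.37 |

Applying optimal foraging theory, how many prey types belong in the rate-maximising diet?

E/h in descending order: algal tufts 3.14, detritus clumps 2, small bivalves 0.575, barnacles 0.407 kJ/s. The optimal diet is the largest prefix of this list for which every included type satisfies E_i/h_i > R on the types above it.
Rate on top 1: 0.9642. detritus clumps: 2 > 0.9642 → include.
Rate on top 2: 1.499. small bivalves: 0.575 < 1.499 → exclude; stop.
Optimal diet: algal tufts, detritus clumps — 2 of 4 types.

2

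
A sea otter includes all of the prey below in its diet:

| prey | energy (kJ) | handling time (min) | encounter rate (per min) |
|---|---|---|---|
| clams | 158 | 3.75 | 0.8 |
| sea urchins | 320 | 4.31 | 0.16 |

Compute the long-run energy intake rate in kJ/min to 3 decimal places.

Energy encountered per unit search time: 0.8×158 + 0.16×320 = 177.6 kJ/min.
Handling time per unit search time: 0.8×3.75 + 0.16×4.31 = 3.69.
Rate = 177.6/(1 + 3.69) = 37.87 kJ/min.

37.871 kJ/min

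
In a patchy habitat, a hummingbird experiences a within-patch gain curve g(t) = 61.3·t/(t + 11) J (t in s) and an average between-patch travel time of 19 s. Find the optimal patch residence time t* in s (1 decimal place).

Optimal t* satisfies g'(t*) = g(t*)/(T + t*).
g'(t) = 61.3·11/(t + 11)². Setting 61.3·11/(t+11)² = 61.3t/[(t+11)(19+t)] gives 11(19+t) = t(t+11), so t² = 11×19 = 209.
t* = √209 = 14.46 s.

14.5 s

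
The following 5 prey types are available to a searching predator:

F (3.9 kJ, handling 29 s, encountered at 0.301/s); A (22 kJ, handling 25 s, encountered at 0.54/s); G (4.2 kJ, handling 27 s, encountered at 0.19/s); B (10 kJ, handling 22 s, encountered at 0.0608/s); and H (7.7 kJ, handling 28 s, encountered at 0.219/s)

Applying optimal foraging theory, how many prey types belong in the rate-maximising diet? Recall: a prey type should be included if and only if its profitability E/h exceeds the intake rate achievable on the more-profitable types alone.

1

Rank by E/h (kJ/s): A 0.88, B 0.455, H 0.275, G 0.156, F 0.134. Include each in turn until the next type's E/h falls below the running intake rate.
Rate on top 1: 0.8193. B: 0.455 < 0.8193 → exclude; stop.
Optimal diet: A — 1 of 5 types.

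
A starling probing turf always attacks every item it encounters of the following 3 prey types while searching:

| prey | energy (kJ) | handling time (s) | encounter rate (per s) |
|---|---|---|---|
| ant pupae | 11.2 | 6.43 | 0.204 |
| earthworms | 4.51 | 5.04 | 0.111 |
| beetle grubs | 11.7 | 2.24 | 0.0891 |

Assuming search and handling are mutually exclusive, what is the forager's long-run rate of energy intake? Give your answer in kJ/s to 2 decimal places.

Energy encountered per unit search time: 0.204×11.2 + 0.111×4.51 + 0.0891×11.7 = 3.828 kJ/s.
Handling time per unit search time: 0.204×6.43 + 0.111×5.04 + 0.0891×2.24 = 2.071.
Rate = 3.828/(1 + 2.071) = 1.247 kJ/s.

1.25 kJ/s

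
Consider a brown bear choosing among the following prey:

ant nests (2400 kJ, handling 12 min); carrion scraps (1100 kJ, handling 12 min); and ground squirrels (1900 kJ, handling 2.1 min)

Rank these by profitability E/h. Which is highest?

ground squirrels

In descending order of E/h:
ground squirrels: 1900/2.1 = 905 kJ/min
ant nests: 2400/12 = 200 kJ/min
carrion scraps: 1100/12 = 91.7 kJ/min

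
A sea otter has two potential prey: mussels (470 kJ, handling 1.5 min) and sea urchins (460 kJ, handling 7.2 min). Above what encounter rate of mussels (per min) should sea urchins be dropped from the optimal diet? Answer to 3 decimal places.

0.171 per min

The zero-one rule: include sea urchins iff E₂/h₂ > λE₁/(1+λh₁). Equality gives the switch point.
λE₁h₂ = E₂ + λE₂h₁ ⇒ λ = E₂/(E₁h₂ − E₂h₁) = 460/(3384 − 690) = 0.1707 per min.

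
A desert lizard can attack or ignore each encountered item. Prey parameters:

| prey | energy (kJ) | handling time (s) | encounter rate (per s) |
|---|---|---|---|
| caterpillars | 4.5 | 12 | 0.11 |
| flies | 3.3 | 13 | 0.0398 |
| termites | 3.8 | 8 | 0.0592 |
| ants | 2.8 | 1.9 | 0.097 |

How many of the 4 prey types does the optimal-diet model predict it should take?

Rank by E/h (kJ/s): ants 1.47, termites 0.475, caterpillars 0.375, flies 0.254. Include each in turn until the next type's E/h falls below the running intake rate.
Rate on top 1: 0.2293. termites: 0.475 > 0.2293 → include.
Rate on top 2: 0.2995. caterpillars: 0.375 > 0.2995 → include.
Rate on top 3: 0.333. flies: 0.254 < 0.333 → exclude; stop.
Optimal diet: ants, termites, caterpillars — 3 of 4 types.

3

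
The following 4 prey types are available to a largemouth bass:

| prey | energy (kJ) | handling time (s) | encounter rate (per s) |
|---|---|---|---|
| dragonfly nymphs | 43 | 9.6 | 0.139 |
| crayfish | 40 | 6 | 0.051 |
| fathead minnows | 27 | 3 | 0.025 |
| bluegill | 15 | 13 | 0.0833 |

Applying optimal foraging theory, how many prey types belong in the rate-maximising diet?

Profitabilities (E/h, kJ/s): fathead minnows 9, crayfish 6.67, dragonfly nymphs 4.48, bluegill 1.15. Add prey in this order while the next type's profitability exceeds the intake rate on those already taken.
Rate on top 1: 0.6279. crayfish: 6.67 > 0.6279 → include.
Rate on top 2: 1.966. dragonfly nymphs: 4.48 > 1.966 → include.
Rate on top 3: 3.201. bluegill: 1.15 < 3.201 → exclude; stop.
Optimal diet: fathead minnows, crayfish, dragonfly nymphs — 3 of 4 types.

3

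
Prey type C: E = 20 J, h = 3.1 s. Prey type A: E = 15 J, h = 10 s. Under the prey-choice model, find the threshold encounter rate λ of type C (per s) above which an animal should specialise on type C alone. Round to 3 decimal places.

0.098 per s

At the threshold, the rate on type C alone equals the profitability of type A: λ·20/(1 + λ·3.1) = 15/10 = 1.5.
Rearranging, λ(20 − 1.5×3.1) = 1.5, so λ = 1.5/15.35 = 0.09772 per s.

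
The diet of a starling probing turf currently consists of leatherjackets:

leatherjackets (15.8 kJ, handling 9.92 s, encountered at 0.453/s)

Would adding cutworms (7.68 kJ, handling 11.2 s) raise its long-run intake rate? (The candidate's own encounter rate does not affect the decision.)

Current rate: (0.453×15.8)/(1 + 0.453×9.92) = 1.303 kJ/s.
cutworms: E/h = 7.68/11.2 = 0.6857 kJ/s.
0.6857 < 1.303, so adding cutworms would lower the average — exclude it.

No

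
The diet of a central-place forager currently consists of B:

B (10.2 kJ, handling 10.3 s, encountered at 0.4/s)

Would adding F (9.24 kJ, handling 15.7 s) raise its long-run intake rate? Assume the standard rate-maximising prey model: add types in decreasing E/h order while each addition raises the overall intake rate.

On B alone, R = ΣλE/(1+Σλh) = 4.08/5.12 = 0.7969 kJ/s.
Profitability of F: 9.24/15.7 = 0.5885 kJ/s.
0.5885 < 0.7969, so adding F would lower the average — exclude it.

No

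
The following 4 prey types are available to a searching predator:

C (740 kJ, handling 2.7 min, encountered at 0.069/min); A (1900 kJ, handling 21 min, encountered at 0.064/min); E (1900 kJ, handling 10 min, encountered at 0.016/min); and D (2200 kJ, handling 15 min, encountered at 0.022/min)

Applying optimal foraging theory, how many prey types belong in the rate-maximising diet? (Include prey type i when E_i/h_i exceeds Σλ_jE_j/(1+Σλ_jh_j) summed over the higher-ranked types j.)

E/h in descending order: C 274, E 190, D 147, A 90.5 kJ/min. The optimal diet is the largest prefix of this list for which every included type satisfies E_i/h_i > R on the types above it.
Rate on top 1: 43.04. E: 190 > 43.04 → include.
Rate on top 2: 60.51. D: 147 > 60.51 → include.
Rate on top 3: 77.47. A: 90.5 > 77.47 → include.
Optimal diet: C, E, D, A — 4 of 4 types.

4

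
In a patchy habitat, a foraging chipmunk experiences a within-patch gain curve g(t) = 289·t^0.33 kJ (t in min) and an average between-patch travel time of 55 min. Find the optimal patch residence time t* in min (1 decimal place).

27.1 min

Maximise g(t)/(T+t): set derivative to zero → g'(t)(T+t) = g(t).
g'(t) = 0.33·289·t^-0.67. Setting 0.33·289·t^-0.67 = 289·t^0.33/(55+t) gives 0.33(55+t) = t, so 0.67·t = 0.33×55.
t* = 0.33×55/0.67 = 27.09 min.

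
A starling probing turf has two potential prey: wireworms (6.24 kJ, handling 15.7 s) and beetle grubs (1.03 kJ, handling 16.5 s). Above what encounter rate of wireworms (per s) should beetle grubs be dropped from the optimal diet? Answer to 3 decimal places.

0.012 per s

Drop beetle grubs once their profitability E₂/h₂ falls below the rate achievable on wireworms alone: E₂/h₂ = λE₁/(1 + λh₁).
Solve for λ: λE₁h₂ = E₂(1 + λh₁) → λ(E₁h₂ − E₂h₁) = E₂ → λ = E₂/(E₁h₂ − E₂h₁).
λ = 1.03/(6.24×16.5 − 1.03×15.7) = 1.03/86.79 = 0.01187 per s.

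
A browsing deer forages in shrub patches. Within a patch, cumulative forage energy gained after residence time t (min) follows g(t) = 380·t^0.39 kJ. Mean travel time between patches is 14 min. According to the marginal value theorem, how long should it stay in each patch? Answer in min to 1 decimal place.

Maximise g(t)/(T+t): set derivative to zero → g'(t)(T+t) = g(t).
g'(t) = 0.39·380·t^-0.61. Setting 0.39·380·t^-0.61 = 380·t^0.39/(14+t) gives 0.39(14+t) = t, so 0.61·t = 0.39×14.
t* = 0.39×14/0.61 = 8.951 min.

9.0 min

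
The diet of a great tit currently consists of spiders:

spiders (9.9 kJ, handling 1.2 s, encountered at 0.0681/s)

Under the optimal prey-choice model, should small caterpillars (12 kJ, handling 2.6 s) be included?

Yes

On spiders alone, R = ΣλE/(1+Σλh) = 0.6742/1.082 = 0.6233 kJ/s.
Profitability of small caterpillars: 12/2.6 = 4.615 kJ/s.
4.615 > 0.6233, so adding small caterpillars raises the average — include it.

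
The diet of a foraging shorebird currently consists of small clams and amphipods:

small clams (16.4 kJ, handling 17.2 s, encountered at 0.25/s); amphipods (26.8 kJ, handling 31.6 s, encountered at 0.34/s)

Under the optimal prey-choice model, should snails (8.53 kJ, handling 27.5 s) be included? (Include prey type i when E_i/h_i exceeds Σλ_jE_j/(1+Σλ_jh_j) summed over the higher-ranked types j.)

No

On small clams and amphipods alone, R = ΣλE/(1+Σλh) = 13.21/16.04 = 0.8235 kJ/s.
Profitability of snails: 8.53/27.5 = 0.3102 kJ/s.
0.3102 < 0.8235, so adding snails would lower the average — exclude it.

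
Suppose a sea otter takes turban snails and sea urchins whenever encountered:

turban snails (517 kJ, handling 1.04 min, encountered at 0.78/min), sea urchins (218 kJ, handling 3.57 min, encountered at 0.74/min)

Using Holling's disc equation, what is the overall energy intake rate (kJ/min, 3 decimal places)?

R = Σλ_iE_i / (1 + Σλ_ih_i)
Numerator: 0.78×517 + 0.74×218 = 564.6
Denominator: 1 + 0.78×1.04 + 0.74×3.57 = 4.453
R = 564.6/4.453 = 126.8 kJ/min

126.786 kJ/min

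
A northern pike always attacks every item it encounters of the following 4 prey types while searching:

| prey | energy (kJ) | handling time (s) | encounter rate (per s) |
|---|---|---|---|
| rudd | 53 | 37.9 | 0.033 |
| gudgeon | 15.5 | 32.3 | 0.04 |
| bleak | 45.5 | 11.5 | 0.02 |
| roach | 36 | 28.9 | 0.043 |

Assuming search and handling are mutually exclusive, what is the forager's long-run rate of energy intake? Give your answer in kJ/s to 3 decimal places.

0.962 kJ/s

R = (0.033×53 + 0.04×15.5 + 0.02×45.5 + 0.043×36) / (1 + 0.033×37.9 + 0.04×32.3 + 0.02×11.5 + 0.043×28.9) = 4.827/5.015 = 0.9624 kJ/s.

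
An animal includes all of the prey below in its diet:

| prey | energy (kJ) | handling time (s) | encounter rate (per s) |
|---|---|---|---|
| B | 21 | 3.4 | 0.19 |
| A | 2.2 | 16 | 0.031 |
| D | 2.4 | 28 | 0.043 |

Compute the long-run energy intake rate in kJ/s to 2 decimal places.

R = (0.19×21 + 0.031×2.2 + 0.043×2.4) / (1 + 0.19×3.4 + 0.031×16 + 0.043×28) = 4.161/3.346 = 1.244 kJ/s.

1.24 kJ/s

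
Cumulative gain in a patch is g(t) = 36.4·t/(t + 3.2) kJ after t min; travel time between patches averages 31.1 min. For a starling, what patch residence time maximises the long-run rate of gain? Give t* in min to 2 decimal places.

By the marginal value theorem, leave when the instantaneous gain rate g'(t) equals the habitat-wide average g(t)/(T + t).
g'(t) = 36.4·3.2/(t + 3.2)². Setting 36.4·3.2/(t+3.2)² = 36.4t/[(t+3.2)(31.1+t)] gives 3.2(31.1+t) = t(t+3.2), so t² = 3.2×31.1 = 99.52.
t* = √99.52 = 9.976 min.

9.98 min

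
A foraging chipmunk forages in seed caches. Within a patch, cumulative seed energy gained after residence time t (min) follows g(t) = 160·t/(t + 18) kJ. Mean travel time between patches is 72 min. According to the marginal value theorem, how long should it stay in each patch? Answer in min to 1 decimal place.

Optimal t* satisfies g'(t*) = g(t*)/(T + t*).
g'(t) = 160·18/(t + 18)². Setting 160·18/(t+18)² = 160t/[(t+18)(72+t)] gives 18(72+t) = t(t+18), so t² = 18×72 = 1296.
t* = √1296 = 36 min.

36.0 min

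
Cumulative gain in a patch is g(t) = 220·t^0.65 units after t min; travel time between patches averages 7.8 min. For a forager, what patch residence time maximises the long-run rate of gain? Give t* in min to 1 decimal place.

By the marginal value theorem, leave when the instantaneous gain rate g'(t) equals the habitat-wide average g(t)/(T + t).
g'(t) = 0.65·220·t^-0.35. Setting 0.65·220·t^-0.35 = 220·t^0.65/(7.8+t) gives 0.65(7.8+t) = t, so 0.35·t = 0.65×7.8.
t* = 0.65×7.8/0.35 = 14.49 min.

14.5 min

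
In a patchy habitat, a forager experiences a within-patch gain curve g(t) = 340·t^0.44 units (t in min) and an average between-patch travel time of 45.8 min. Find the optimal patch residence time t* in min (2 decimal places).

Optimal t* satisfies g'(t*) = g(t*)/(T + t*).
g'(t) = 0.44·340·t^-0.56. Setting 0.44·340·t^-0.56 = 340·t^0.44/(45.8+t) gives 0.44(45.8+t) = t, so 0.56·t = 0.44×45.8.
t* = 0.44×45.8/0.56 = 35.99 min.

35.99 min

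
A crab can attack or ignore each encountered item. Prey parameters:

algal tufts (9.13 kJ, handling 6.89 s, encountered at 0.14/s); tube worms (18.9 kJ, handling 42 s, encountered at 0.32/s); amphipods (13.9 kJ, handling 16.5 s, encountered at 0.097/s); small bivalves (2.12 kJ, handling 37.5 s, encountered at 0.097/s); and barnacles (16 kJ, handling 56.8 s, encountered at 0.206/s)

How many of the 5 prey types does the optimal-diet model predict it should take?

E/h in descending order: algal tufts 1.33, amphipods 0.842, tube worms 0.45, barnacles 0.282, small bivalves 0.0565 kJ/s. The optimal diet is the largest prefix of this list for which every included type satisfies E_i/h_i > R on the types above it.
Rate on top 1: 0.6506. amphipods: 0.842 > 0.6506 → include.
Rate on top 2: 0.7367. tube worms: 0.45 < 0.7367 → exclude; stop.
Optimal diet: algal tufts, amphipods — 2 of 5 types.

2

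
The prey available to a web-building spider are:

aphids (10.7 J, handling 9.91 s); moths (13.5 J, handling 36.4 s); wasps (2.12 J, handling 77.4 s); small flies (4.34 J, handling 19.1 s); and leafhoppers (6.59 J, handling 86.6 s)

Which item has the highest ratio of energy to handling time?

aphids

In descending order of E/h:
aphids: 10.7/9.91 = 1.08 J/s
moths: 13.5/36.4 = 0.371 J/s
small flies: 4.34/19.1 = 0.227 J/s
leafhoppers: 6.59/86.6 = 0.0761 J/s
wasps: 2.12/77.4 = 0.0274 J/s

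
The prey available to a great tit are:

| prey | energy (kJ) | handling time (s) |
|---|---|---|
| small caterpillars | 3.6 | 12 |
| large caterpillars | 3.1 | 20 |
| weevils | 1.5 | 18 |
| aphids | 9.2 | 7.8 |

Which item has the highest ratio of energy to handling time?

Profitability E/h (kJ/s): small caterpillars = 3.6/12 = 0.3, large caterpillars = 3.1/20 = 0.155, weevils = 1.5/18 = 0.0833, aphids = 9.2/7.8 = 1.18.
Ranked: aphids > small caterpillars > large caterpillars > weevils.

aphids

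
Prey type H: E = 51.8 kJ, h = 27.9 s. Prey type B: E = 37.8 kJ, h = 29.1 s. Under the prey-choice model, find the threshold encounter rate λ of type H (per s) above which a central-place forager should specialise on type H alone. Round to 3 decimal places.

At the threshold, the rate on type H alone equals the profitability of type B: λ·51.8/(1 + λ·27.9) = 37.8/29.1 = 1.299.
Rearranging, λ(51.8 − 1.299×27.9) = 1.299, so λ = 1.299/15.56 = 0.08349 per s.

0.083 per s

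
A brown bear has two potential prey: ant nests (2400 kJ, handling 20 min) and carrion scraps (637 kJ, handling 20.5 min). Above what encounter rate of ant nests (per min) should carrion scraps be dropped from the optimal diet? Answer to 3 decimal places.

0.017 per min

At the threshold, the rate on ant nests alone equals the profitability of carrion scraps: λ·2400/(1 + λ·20) = 637/20.5 = 31.07.
Rearranging, λ(2400 − 31.07×20) = 31.07, so λ = 31.07/1779 = 0.01747 per min.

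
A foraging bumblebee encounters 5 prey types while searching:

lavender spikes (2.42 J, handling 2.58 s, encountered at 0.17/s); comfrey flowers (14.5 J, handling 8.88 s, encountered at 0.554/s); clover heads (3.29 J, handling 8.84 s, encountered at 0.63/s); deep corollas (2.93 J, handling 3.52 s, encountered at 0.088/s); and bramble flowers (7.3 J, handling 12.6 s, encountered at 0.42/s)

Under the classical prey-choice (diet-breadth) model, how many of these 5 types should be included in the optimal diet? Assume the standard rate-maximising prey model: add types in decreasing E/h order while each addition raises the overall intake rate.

Profitabilities (E/h, J/s): comfrey flowers 1.63, lavender spikes 0.938, deep corollas 0.832, bramble flowers 0.579, clover heads 0.372. Add prey in this order while the next type's profitability exceeds the intake rate on those already taken.
Rate on top 1: 1.357. lavender spikes: 0.938 < 1.357 → exclude; stop.
Optimal diet: comfrey flowers — 1 of 5 types.

1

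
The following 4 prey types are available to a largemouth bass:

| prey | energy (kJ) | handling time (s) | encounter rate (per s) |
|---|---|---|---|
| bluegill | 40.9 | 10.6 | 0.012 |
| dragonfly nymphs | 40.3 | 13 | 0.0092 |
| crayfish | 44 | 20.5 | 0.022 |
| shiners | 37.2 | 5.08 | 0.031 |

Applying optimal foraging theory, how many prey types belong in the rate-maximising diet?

Profitabilities (E/h, kJ/s): shiners 7.32, bluegill 3.86, dragonfly nymphs 3.1, crayfish 2.15. Add prey in this order while the next type's profitability exceeds the intake rate on those already taken.
Rate on top 1: 0.9963. bluegill: 3.86 > 0.9963 → include.
Rate on top 2: 1.28. dragonfly nymphs: 3.1 > 1.28 → include.
Rate on top 3: 1.435. crayfish: 2.15 > 1.435 → include.
Optimal diet: shiners, bluegill, dragonfly nymphs, crayfish — 4 of 4 types.

4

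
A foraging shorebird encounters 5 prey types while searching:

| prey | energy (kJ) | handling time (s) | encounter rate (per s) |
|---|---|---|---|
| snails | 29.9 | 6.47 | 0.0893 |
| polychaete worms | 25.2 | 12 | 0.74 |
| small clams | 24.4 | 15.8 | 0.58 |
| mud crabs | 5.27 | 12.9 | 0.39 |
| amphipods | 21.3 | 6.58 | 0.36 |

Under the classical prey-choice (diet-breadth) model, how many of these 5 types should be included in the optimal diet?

Rank by E/h (kJ/s): snails 4.62, amphipods 3.24, polychaete worms 2.1, small clams 1.54, mud crabs 0.409. Include each in turn until the next type's E/h falls below the running intake rate.
Rate on top 1: 1.692. amphipods: 3.24 > 1.692 → include.
Rate on top 2: 2.62. polychaete worms: 2.1 < 2.62 → exclude; stop.
Optimal diet: snails, amphipods — 2 of 5 types.

2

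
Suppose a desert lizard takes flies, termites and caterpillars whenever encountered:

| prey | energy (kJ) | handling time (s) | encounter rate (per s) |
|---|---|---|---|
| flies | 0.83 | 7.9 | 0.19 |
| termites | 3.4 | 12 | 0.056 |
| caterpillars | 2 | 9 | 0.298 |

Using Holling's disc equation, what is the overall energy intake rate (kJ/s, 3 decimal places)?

Energy encountered per unit search time: 0.19×0.83 + 0.056×3.4 + 0.298×2 = 0.9441 kJ/s.
Handling time per unit search time: 0.19×7.9 + 0.056×12 + 0.298×9 = 4.855.
Rate = 0.9441/(1 + 4.855) = 0.1612 kJ/s.

0.161 kJ/s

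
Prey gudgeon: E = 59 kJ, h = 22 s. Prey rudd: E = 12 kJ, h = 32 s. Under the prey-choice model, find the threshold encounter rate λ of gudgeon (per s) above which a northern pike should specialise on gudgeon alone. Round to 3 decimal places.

0.007 per s

Drop rudd once their profitability E₂/h₂ falls below the rate achievable on gudgeon alone: E₂/h₂ = λE₁/(1 + λh₁).
Solve for λ: λE₁h₂ = E₂(1 + λh₁) → λ(E₁h₂ − E₂h₁) = E₂ → λ = E₂/(E₁h₂ − E₂h₁).
λ = 12/(59×32 − 12×22) = 12/1624 = 0.007389 per s.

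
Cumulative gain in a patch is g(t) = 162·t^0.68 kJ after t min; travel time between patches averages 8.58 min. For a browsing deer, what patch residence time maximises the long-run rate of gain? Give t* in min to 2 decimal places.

18.23 min

Maximise g(t)/(T+t): set derivative to zero → g'(t)(T+t) = g(t).
g'(t) = 0.68·162·t^-0.32. Setting 0.68·162·t^-0.32 = 162·t^0.68/(8.58+t) gives 0.68(8.58+t) = t, so 0.32·t = 0.68×8.58.
t* = 0.68×8.58/0.32 = 18.23 min.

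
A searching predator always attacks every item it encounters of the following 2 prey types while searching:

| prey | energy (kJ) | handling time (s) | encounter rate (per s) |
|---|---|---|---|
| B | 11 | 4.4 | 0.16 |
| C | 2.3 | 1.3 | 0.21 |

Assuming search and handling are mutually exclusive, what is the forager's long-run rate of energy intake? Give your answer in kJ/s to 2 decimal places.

1.13 kJ/s

R = (0.16×11 + 0.21×2.3) / (1 + 0.16×4.4 + 0.21×1.3) = 2.243/1.977 = 1.135 kJ/s.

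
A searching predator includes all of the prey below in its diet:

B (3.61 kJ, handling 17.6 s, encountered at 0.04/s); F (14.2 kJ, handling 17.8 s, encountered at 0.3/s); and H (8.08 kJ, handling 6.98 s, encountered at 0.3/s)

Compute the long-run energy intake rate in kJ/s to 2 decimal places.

0.75 kJ/s

Energy encountered per unit search time: 0.04×3.61 + 0.3×14.2 + 0.3×8.08 = 6.828 kJ/s.
Handling time per unit search time: 0.04×17.6 + 0.3×17.8 + 0.3×6.98 = 8.138.
Rate = 6.828/(1 + 8.138) = 0.7473 kJ/s.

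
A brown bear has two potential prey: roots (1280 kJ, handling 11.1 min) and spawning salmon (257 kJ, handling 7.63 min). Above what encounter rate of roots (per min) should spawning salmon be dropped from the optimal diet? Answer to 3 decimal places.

At the threshold, the rate on roots alone equals the profitability of spawning salmon: λ·1280/(1 + λ·11.1) = 257/7.63 = 33.68.
Rearranging, λ(1280 − 33.68×11.1) = 33.68, so λ = 33.68/906.1 = 0.03717 per min.

0.037 per min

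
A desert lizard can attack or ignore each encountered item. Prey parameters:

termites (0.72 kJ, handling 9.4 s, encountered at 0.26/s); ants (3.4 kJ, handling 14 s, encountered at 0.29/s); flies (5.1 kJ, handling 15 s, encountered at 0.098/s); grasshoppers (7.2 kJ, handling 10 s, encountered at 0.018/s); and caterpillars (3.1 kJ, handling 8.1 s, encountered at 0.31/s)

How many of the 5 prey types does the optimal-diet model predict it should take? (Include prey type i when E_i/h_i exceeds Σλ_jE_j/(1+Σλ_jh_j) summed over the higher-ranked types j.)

E/h in descending order: grasshoppers 0.72, caterpillars 0.383, flies 0.34, ants 0.243, termites 0.0766 kJ/s. The optimal diet is the largest prefix of this list for which every included type satisfies E_i/h_i > R on the types above it.
Rate on top 1: 0.1098. caterpillars: 0.383 > 0.1098 → include.
Rate on top 2: 0.2955. flies: 0.34 > 0.2955 → include.
Rate on top 3: 0.3082. ants: 0.243 < 0.3082 → exclude; stop.
Optimal diet: grasshoppers, caterpillars, flies — 3 of 5 types.

3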